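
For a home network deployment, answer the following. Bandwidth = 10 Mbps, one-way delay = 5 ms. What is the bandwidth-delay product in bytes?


Given: bandwidth = 10 Mbps, delay = 5 ms
BDP in bits = 10 * 10^6 * 5 / 1000
BDP in bits = 50000
BDP in bytes = 50000 / 8 = 6250

6250


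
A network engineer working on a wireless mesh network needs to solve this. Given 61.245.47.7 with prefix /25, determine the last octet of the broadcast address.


Given: IP = 61.245.47.7, prefix = /25
Host bits = 32 - 25 = 7
Network last octet = 7 AND mask = 0
Host part size = 2^7 - 1 = 127
Broadcast last octet = 0 OR 127 = 127

127


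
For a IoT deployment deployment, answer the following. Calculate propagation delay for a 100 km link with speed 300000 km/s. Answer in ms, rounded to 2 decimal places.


Given: distance = 100 km, speed = 300000 km/s
Delay = distance / speed = 100 / 300000 seconds
Delay in ms = 100 * 1000 / 300000
Delay = 0.3333 ms
Rounded to 2 dp = 0.33 ms

0.33


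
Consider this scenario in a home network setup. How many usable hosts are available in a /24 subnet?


Given: subnet mask /24
Host bits = 32 - 24 = 8
Total addresses = 2^8 = 256
Usable hosts = 256 - 2 (network + broadcast) = 254

254


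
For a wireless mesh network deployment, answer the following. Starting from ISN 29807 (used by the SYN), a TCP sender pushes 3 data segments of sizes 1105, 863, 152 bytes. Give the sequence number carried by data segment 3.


The SYN occupies sequence number ISN = 29807, so the first data byte is ISN + 1 = 29808.
SEQ of data segment i = (ISN + 1) + sum of payload sizes of segments 1..i-1.
Segment 1: SEQ = 29808, payload = 1105 bytes
Segment 2: SEQ = 30913, payload = 863 bytes
Segment 3: SEQ = 31776, payload = 152 bytes
SEQ of segment 3 = 29808 + 1105 + 863 = 31776

31776


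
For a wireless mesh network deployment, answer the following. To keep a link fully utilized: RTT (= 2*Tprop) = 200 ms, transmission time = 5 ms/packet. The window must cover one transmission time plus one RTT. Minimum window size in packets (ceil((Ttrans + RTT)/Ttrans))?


Given: Ttrans = 5 ms, RTT = 200 ms (= 2 * Tprop, Tprop = 100 ms)
Time until first ACK returns = Ttrans + RTT = 5 + 200 = 205 ms
Need W * Ttrans >= Ttrans + RTT  ->  W >= (Ttrans + RTT) / Ttrans
(Ttrans + RTT) / Ttrans = 205 / 5 = 41
W_min = ceil(41) = 41

41


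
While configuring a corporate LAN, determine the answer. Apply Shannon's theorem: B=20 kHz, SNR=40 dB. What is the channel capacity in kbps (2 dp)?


Given: B = 20 kHz, SNR = 40 dB
SNR linear = 10^(40/10) = 10000
1 + SNR = 10001
log2(10001) = 13.2878566418
C = 20 * 1000 * 13.2878566418 = 265757.1328 bps
C = 265.757133 kbps -> 265.76 kbps (2 dp)

265.76


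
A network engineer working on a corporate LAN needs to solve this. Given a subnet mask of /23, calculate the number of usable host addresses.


Given: subnet mask /23
Host bits = 32 - 23 = 9
Total addresses = 2^9 = 512
Usable hosts = 512 - 2 (network + broadcast) = 510

510


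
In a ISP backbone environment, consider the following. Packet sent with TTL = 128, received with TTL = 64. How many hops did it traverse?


Given: initial TTL = 128, received TTL = 64
Hops = initial TTL - received TTL
Hops = 128 - 64 = 64

64


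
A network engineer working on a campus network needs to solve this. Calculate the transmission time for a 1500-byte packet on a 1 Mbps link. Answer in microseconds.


Given: packet = 1500 bytes, bandwidth = 1 Mbps
Packet in bits = 1500 * 8 = 12000 bits
Bandwidth = 1 * 10^6 = 1000000 bps
Time = 12000 / 1000000 seconds
Time in us = 12000 * 10^6 / 1000000 = 12000

12000


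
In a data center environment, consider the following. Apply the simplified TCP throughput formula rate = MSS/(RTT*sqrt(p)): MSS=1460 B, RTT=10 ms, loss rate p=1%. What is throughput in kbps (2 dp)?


Given: MSS = 1460 bytes, RTT = 10 ms, loss = 1%
RTT in seconds = 10 / 1000 = 0.01
Loss rate = 1% = 0.01
sqrt(loss) = sqrt(0.01) = 0.1
Throughput (bytes/s) = 1460 / (0.01 * 0.1) = 1460000.0000
Throughput (kbps) = 1460000.0000 * 8 / 1000 = 11680.000000 -> 11680.00 kbps (2 dp)

11680.00


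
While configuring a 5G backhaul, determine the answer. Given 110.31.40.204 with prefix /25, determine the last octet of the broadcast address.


Given: IP = 110.31.40.204, prefix = /25
Host bits = 32 - 25 = 7
Network last octet = 204 AND mask = 128
Host part size = 2^7 - 1 = 127
Broadcast last octet = 128 OR 127 = 255

255


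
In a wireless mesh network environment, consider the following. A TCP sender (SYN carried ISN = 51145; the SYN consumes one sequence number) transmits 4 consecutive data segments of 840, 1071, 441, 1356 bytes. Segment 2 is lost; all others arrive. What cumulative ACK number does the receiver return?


SYN uses sequence number 51145; first data byte = ISN + 1 = 51146.
Segment 1: SEQ = 51146, len = 840 B, covers [51146, 51985]
Segment 2: SEQ = 51986, len = 1071 B, covers [51986, 53056] [LOST]
Segment 3: SEQ = 53057, len = 441 B, covers [53057, 53497]
Segment 4: SEQ = 53498, len = 1356 B, covers [53498, 54853]
In-order data received: bytes [51146, 51985] (segments 1..1).
Segment 2 missing -> gap begins at byte 51986; later segments buffered out of order.
Cumulative ACK = next expected in-order byte = 51146 + 840 = 51986

51986


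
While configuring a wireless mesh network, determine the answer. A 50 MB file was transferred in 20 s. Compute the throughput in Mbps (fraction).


Given: file = 50 MB, time = 20 s
File in Mb = 50 * 8 = 400 Mb
Throughput = 400 / 20 Mbps
Throughput = 20 Mbps

20


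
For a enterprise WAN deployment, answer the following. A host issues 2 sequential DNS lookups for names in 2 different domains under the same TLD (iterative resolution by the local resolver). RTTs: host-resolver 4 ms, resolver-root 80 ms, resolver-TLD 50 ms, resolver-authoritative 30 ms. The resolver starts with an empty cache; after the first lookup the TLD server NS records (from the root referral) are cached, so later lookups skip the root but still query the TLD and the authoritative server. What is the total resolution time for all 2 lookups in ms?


Lookup 1 (cold cache): local + root + TLD + auth = 4 + 80 + 50 + 30 = 164 ms
Lookups 2..2 (TLD NS cached -> skip root; new domain -> still ask TLD and auth): local + TLD + auth = 4 + 50 + 30 = 84 ms each
Remaining 1 lookups: 1 * 84 = 84 ms
Total = 164 + 84 = 248 ms

248


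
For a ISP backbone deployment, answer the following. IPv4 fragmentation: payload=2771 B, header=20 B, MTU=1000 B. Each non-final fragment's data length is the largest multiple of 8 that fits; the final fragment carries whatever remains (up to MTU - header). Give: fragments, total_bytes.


Max data per non-final fragment = floor((MTU - header)/8)*8 = floor((1000 - 20)/8)*8 = floor(980/8)*8 = 976 B
Final fragment needs no 8-byte alignment: it can carry up to MTU - header = 980 B
Non-final fragments needed = ceil((payload - 980) / 976) = ceil(1791/976) = ceil(1.8350) = 2
Number of fragments = 2 + 1 = 3
Fragment sizes (data): 2 * 976 B + 819 B (last, 819 <= 980 OK)
Total bytes sent = payload + n_frags * header = 2771 + 3*20 = 2771 + 60 = 2831 B

3, 2831


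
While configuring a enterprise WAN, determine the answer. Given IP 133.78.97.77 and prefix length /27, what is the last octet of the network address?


Given: IP = 133.78.97.77, prefix = /27
Subnet mask = 255.255.255.224
Last octet of IP: 77
Last octet of mask: 224
Network last octet = 77 AND 224 = 64

64


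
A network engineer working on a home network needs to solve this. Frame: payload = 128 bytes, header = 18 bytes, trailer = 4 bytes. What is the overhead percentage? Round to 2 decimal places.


Given: payload = 128 B, header = 18 B, trailer = 4 B
Overhead bytes = header + trailer = 18 + 4 = 22
Total frame = payload + overhead = 128 + 22 = 150
Overhead % = 22 / 150 * 100 = 14.6667% -> 14.67% (2 dp)

14.67


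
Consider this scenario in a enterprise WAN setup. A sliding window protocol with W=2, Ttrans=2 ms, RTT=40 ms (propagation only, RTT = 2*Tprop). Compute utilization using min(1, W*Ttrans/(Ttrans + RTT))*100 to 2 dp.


Given: W = 2, Ttrans = 2 ms, RTT = 40 ms (= 2 * Tprop, Tprop = 20 ms)
Cycle time = Ttrans + RTT = 2 + 40 = 42 ms (first packet sent until its ACK returns)
W * Ttrans = 2 * 2 = 4 ms of sending per cycle
W * Ttrans / (Ttrans + RTT) = 4 / 42 = 0.095238
U = min(1, 0.095238) = 0.095238
U% = 9.52%

9.52


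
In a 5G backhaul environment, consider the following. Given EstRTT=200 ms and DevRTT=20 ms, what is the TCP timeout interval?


Given: EstRTT = 200 ms, DevRTT = 20 ms
Timeout = EstRTT + 4 * DevRTT
4 * DevRTT = 4 * 20 = 80
Timeout = 200 + 80 = 280 ms

280


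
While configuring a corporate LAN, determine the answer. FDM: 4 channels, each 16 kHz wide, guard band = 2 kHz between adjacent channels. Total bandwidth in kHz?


Given: 4 channels, 16 kHz each, guard = 2 kHz
Channel bandwidth = 4 * 16 = 64 kHz
Guard bands = 3 gaps * 2 kHz = 6 kHz
Total = 64 + 6 = 70 kHz

70


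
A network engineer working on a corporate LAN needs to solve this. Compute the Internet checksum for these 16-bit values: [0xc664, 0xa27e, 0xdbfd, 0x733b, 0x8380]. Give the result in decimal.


Given words: [0xc664, 0xa27e, 0xdbfd, 0x733b, 0x8380]
Step 1: Sum all words
Raw sum = 50788 + 41598 + 56317 + 29499 + 33664 = 211866
Step 2: Fold carry: (15258 + 3) = 15261
One's complement = ~15261 & 0xFFFF = 50274

50274


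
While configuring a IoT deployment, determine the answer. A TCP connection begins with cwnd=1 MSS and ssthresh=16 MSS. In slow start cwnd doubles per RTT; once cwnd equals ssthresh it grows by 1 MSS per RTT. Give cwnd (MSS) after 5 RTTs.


RTT 0: cwnd = 1 MSS (initial)
RTT 1: cwnd = 2 MSS (slow start, doubled)
RTT 2: cwnd = 4 MSS (slow start, doubled)
RTT 3: cwnd = 8 MSS (slow start, doubled)
RTT 4: cwnd = 16 MSS (slow start, doubled)
RTT 5: cwnd = 17 MSS (congestion avoidance, +1)

17


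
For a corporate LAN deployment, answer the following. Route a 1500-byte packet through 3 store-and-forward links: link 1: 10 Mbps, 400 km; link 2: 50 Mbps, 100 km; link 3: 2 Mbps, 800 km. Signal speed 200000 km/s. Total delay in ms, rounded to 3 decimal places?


Packet = 1500 bytes = 12000 bits. Store-and-forward: sum (t_trans + t_prop) per link.
Link 1: t_trans = 12000/(10*10^6) s = 1.2000 ms; t_prop = 400/200000 s = 2.0000 ms; subtotal = 3.2000 ms
Link 2: t_trans = 12000/(50*10^6) s = 0.2400 ms; t_prop = 100/200000 s = 0.5000 ms; subtotal = 0.7400 ms
Link 3: t_trans = 12000/(2*10^6) s = 6.0000 ms; t_prop = 800/200000 s = 4.0000 ms; subtotal = 10.0000 ms
End-to-end = 3.2000 + 0.7400 + 10.0000 = 13.9400 ms -> 13.940 ms (3 dp)

13.940


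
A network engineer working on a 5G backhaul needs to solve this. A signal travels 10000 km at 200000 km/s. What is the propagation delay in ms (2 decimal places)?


Given: distance = 10000 km, speed = 200000 km/s
Delay = distance / speed = 10000 / 200000 seconds
Delay in ms = 10000 * 1000 / 200000
Delay = 50.0000 ms
Rounded to 2 dp = 50.00 ms

50.00


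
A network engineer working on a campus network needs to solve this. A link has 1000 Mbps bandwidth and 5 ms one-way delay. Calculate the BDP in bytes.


Given: bandwidth = 1000 Mbps, delay = 5 ms
BDP in bits = 1000 * 10^6 * 5 / 1000
BDP in bits = 5000000
BDP in bytes = 5000000 / 8 = 625000

625000


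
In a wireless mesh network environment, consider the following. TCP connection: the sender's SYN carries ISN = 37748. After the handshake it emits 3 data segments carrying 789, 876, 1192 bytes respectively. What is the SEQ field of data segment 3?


The SYN occupies sequence number ISN = 37748, so the first data byte is ISN + 1 = 37749.
SEQ of data segment i = (ISN + 1) + sum of payload sizes of segments 1..i-1.
Segment 1: SEQ = 37749, payload = 789 bytes
Segment 2: SEQ = 38538, payload = 876 bytes
Segment 3: SEQ = 39414, payload = 1192 bytes
SEQ of segment 3 = 37749 + 789 + 876 = 39414

39414


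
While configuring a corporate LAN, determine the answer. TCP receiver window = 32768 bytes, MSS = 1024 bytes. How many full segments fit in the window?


Given: RWND = 32768 bytes, MSS = 1024 bytes
Full segments = floor(RWND / MSS)
Full segments = floor(32768 / 1024)
Full segments = floor(32.0) = 32

32


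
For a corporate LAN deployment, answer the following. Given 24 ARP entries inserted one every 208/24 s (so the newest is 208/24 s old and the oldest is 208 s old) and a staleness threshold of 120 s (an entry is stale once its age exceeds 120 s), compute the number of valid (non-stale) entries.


Ages are k * 208/24 s for k = 1..24 (spacing = 8.6667 s).
Entry k is valid iff k * 208/24 <= 120 iff k <= 24 * 120 / 208 = 13.8462
n_valid = floor(13.8462) = 13
(n_stale = 24 - 13 = 11)

13


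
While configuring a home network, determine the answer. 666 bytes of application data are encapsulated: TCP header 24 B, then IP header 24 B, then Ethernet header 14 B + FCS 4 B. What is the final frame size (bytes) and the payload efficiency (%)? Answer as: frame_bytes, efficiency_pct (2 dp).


TCP segment = 666 + 24 = 690 B
IP packet = 690 + 24 = 714 B
Ethernet frame = 714 + 14 + 4 = 732 B
Efficiency = app / frame = 666 / 732 = 0.909836 = 90.9836% -> 90.98% (2 dp)

732, 90.98


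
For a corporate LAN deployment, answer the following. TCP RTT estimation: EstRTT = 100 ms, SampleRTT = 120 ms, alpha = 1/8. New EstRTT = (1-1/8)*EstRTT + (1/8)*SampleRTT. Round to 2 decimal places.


Given: EstRTT = 100 ms, SampleRTT = 120 ms, alpha = 1/8
New EstRTT = (1 - alpha) * EstRTT + alpha * SampleRTT
(7/8) * 100 = 87.5
(1/8) * 120 = 15
New EstRTT = 87.5 + 15 = 102.5 ms -> 102.50 ms (2 dp)

102.50


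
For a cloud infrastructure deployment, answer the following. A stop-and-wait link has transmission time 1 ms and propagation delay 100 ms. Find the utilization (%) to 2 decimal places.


Given: Ttrans = 1 ms, Tprop = 100 ms
RTT = 2 * Tprop = 2 * 100 = 200 ms
U = Ttrans / (Ttrans + RTT)
U = 1 / (1 + 200)
U = 1 / 201 = 0.004975
U% = 0.50%

0.50


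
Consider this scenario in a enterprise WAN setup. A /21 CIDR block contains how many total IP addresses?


Given: CIDR prefix /21
Host bits = 32 - 21 = 11
Total addresses = 2^11 = 2048

2048


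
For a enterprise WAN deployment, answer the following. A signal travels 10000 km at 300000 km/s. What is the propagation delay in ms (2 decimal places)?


Given: distance = 10000 km, speed = 300000 km/s
Delay = distance / speed = 10000 / 300000 seconds
Delay in ms = 10000 * 1000 / 300000
Delay = 33.3333 ms
Rounded to 2 dp = 33.33 ms

33.33


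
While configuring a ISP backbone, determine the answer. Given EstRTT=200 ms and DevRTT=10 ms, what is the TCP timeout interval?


Given: EstRTT = 200 ms, DevRTT = 10 ms
Timeout = EstRTT + 4 * DevRTT
4 * DevRTT = 4 * 10 = 40
Timeout = 200 + 40 = 240 ms

240


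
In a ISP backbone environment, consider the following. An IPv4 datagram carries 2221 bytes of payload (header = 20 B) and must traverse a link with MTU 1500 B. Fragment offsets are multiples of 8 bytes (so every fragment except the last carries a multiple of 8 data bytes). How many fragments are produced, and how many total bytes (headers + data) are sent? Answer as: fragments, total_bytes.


Max data per non-final fragment = floor((MTU - header)/8)*8 = floor((1500 - 20)/8)*8 = floor(1480/8)*8 = 1480 B
Final fragment needs no 8-byte alignment: it can carry up to MTU - header = 1480 B
Non-final fragments needed = ceil((payload - 1480) / 1480) = ceil(741/1480) = ceil(0.5007) = 1
Number of fragments = 1 + 1 = 2
Fragment sizes (data): 1 * 1480 B + 741 B (last, 741 <= 1480 OK)
Total bytes sent = payload + n_frags * header = 2221 + 2*20 = 2221 + 40 = 2261 B

2, 2261


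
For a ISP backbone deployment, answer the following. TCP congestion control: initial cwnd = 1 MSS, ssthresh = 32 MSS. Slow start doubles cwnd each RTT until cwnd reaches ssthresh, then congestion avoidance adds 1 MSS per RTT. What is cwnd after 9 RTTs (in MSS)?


RTT 0: cwnd = 1 MSS (initial)
RTT 1: cwnd = 2 MSS (slow start, doubled)
RTT 2: cwnd = 4 MSS (slow start, doubled)
RTT 3: cwnd = 8 MSS (slow start, doubled)
RTT 4: cwnd = 16 MSS (slow start, doubled)
RTT 5: cwnd = 32 MSS (slow start, doubled)
RTT 6: cwnd = 33 MSS (congestion avoidance, +1)
RTT 7: cwnd = 34 MSS (congestion avoidance, +1)
RTT 8: cwnd = 35 MSS (congestion avoidance, +1)
RTT 9: cwnd = 36 MSS (congestion avoidance, +1)

36


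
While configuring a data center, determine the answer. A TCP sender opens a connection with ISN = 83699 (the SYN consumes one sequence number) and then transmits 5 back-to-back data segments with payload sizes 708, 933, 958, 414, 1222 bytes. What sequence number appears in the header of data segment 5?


The SYN occupies sequence number ISN = 83699, so the first data byte is ISN + 1 = 83700.
SEQ of data segment i = (ISN + 1) + sum of payload sizes of segments 1..i-1.
Segment 1: SEQ = 83700, payload = 708 bytes
Segment 2: SEQ = 84408, payload = 933 bytes
Segment 3: SEQ = 85341, payload = 958 bytes
Segment 4: SEQ = 86299, payload = 414 bytes
Segment 5: SEQ = 86713, payload = 1222 bytes
SEQ of segment 5 = 83700 + 708 + 933 + 958 + 414 = 86713

86713


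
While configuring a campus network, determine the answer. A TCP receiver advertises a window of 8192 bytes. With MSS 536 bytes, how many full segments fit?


Given: RWND = 8192 bytes, MSS = 536 bytes
Full segments = floor(RWND / MSS)
Full segments = floor(8192 / 536)
Full segments = floor(15.2836) = 15

15


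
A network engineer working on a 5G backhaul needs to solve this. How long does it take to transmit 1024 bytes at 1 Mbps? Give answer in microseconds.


Given: packet = 1024 bytes, bandwidth = 1 Mbps
Packet in bits = 1024 * 8 = 8192 bits
Bandwidth = 1 * 10^6 = 1000000 bps
Time = 8192 / 1000000 seconds
Time in us = 8192 * 10^6 / 1000000 = 8192

8192


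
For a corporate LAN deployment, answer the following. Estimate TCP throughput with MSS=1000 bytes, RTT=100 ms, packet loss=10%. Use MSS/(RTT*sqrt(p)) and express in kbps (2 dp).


Given: MSS = 1000 bytes, RTT = 100 ms, loss = 10%
RTT in seconds = 100 / 1000 = 0.1
Loss rate = 10% = 0.1
sqrt(loss) = sqrt(0.1) = 0.316227766017
Throughput (bytes/s) = 1000 / (0.1 * 0.316227766017) = 31622.7766
Throughput (kbps) = 31622.7766 * 8 / 1000 = 252.982213 -> 252.98 kbps (2 dp)

252.98


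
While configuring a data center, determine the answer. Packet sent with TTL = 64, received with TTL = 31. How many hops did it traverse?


Given: initial TTL = 64, received TTL = 31
Hops = initial TTL - received TTL
Hops = 64 - 31 = 33

33


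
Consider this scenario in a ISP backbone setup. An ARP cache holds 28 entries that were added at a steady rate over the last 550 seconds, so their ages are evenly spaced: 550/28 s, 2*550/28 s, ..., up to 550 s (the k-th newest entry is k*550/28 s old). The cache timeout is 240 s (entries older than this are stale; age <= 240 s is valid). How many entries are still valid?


Ages are k * 550/28 s for k = 1..28 (spacing = 19.6429 s).
Entry k is valid iff k * 550/28 <= 240 iff k <= 28 * 240 / 550 = 12.2182
n_valid = floor(12.2182) = 12
(n_stale = 28 - 12 = 16)

12


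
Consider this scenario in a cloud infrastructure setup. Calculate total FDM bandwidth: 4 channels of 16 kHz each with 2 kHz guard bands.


Given: 4 channels, 16 kHz each, guard = 2 kHz
Channel bandwidth = 4 * 16 = 64 kHz
Guard bands = 3 gaps * 2 kHz = 6 kHz
Total = 64 + 6 = 70 kHz

70


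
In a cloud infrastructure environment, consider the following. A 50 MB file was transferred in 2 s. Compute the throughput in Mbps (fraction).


Given: file = 50 MB, time = 2 s
File in Mb = 50 * 8 = 400 Mb
Throughput = 400 / 2 Mbps
Throughput = 200 Mbps

200


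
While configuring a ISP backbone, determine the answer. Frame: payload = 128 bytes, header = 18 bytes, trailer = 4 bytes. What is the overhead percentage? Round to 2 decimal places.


Given: payload = 128 B, header = 18 B, trailer = 4 B
Overhead bytes = header + trailer = 18 + 4 = 22
Total frame = payload + overhead = 128 + 22 = 150
Overhead % = 22 / 150 * 100 = 14.6667% -> 14.67% (2 dp)

14.67


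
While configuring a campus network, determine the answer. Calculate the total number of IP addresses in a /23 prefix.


Given: CIDR prefix /23
Host bits = 32 - 23 = 9
Total addresses = 2^9 = 512

512


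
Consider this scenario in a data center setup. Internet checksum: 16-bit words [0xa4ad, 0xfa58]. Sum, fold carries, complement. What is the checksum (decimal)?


Given words: [0xa4ad, 0xfa58]
Step 1: Sum all words
Raw sum = 42157 + 64088 = 106245
Step 2: Fold carry: (40709 + 1) = 40710
One's complement = ~40710 & 0xFFFF = 24825

24825


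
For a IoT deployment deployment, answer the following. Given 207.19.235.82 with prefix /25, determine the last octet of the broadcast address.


Given: IP = 207.19.235.82, prefix = /25
Host bits = 32 - 25 = 7
Network last octet = 82 AND mask = 0
Host part size = 2^7 - 1 = 127
Broadcast last octet = 0 OR 127 = 127

127


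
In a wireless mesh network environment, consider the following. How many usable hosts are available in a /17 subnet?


Given: subnet mask /17
Host bits = 32 - 17 = 15
Total addresses = 2^15 = 32768
Usable hosts = 32768 - 2 (network + broadcast) = 32766

32766


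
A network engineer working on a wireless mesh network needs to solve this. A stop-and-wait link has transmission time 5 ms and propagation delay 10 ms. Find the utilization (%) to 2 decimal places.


Given: Ttrans = 5 ms, Tprop = 10 ms
RTT = 2 * Tprop = 2 * 10 = 20 ms
U = Ttrans / (Ttrans + RTT)
U = 5 / (5 + 20)
U = 5 / 25 = 0.2
U% = 20.00%

20.00


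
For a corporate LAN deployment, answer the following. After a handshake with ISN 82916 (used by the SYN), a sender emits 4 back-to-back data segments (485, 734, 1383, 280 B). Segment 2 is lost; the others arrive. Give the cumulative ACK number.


SYN uses sequence number 82916; first data byte = ISN + 1 = 82917.
Segment 1: SEQ = 82917, len = 485 B, covers [82917, 83401]
Segment 2: SEQ = 83402, len = 734 B, covers [83402, 84135] [LOST]
Segment 3: SEQ = 84136, len = 1383 B, covers [84136, 85518]
Segment 4: SEQ = 85519, len = 280 B, covers [85519, 85798]
In-order data received: bytes [82917, 83401] (segments 1..1).
Segment 2 missing -> gap begins at byte 83402; later segments buffered out of order.
Cumulative ACK = next expected in-order byte = 82917 + 485 = 83402

83402


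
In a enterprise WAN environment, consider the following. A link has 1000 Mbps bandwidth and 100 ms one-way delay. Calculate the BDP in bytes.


Given: bandwidth = 1000 Mbps, delay = 100 ms
BDP in bits = 1000 * 10^6 * 100 / 1000
BDP in bits = 100000000
BDP in bytes = 100000000 / 8 = 12500000

12500000


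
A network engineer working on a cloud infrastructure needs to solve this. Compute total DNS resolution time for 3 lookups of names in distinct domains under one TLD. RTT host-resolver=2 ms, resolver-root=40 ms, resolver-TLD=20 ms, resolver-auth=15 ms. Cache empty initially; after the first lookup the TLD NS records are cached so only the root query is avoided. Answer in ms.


Lookup 1 (cold cache): local + root + TLD + auth = 2 + 40 + 20 + 15 = 77 ms
Lookups 2..3 (TLD NS cached -> skip root; new domain -> still ask TLD and auth): local + TLD + auth = 2 + 20 + 15 = 37 ms each
Remaining 2 lookups: 2 * 37 = 74 ms
Total = 77 + 74 = 151 ms

151


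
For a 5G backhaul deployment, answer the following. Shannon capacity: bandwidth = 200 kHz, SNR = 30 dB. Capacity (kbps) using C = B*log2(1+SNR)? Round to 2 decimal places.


Given: B = 200 kHz, SNR = 30 dB
SNR linear = 10^(30/10) = 1000
1 + SNR = 1001
log2(1001) = 9.9672262588
C = 200 * 1000 * 9.9672262588 = 1993445.2518 bps
C = 1993.445252 kbps -> 1993.45 kbps (2 dp)

1993.45


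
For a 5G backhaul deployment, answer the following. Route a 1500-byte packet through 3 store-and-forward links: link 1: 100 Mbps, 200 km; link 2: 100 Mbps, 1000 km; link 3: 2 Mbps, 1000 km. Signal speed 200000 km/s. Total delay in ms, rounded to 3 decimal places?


Packet = 1500 bytes = 12000 bits. Store-and-forward: sum (t_trans + t_prop) per link.
Link 1: t_trans = 12000/(100*10^6) s = 0.1200 ms; t_prop = 200/200000 s = 1.0000 ms; subtotal = 1.1200 ms
Link 2: t_trans = 12000/(100*10^6) s = 0.1200 ms; t_prop = 1000/200000 s = 5.0000 ms; subtotal = 5.1200 ms
Link 3: t_trans = 12000/(2*10^6) s = 6.0000 ms; t_prop = 1000/200000 s = 5.0000 ms; subtotal = 11.0000 ms
End-to-end = 1.1200 + 5.1200 + 11.0000 = 17.2400 ms -> 17.240 ms (3 dp)

17.240


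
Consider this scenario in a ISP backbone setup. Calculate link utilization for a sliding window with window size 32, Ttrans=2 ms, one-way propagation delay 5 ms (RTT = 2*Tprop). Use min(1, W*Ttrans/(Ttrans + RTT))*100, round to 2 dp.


Given: W = 32, Ttrans = 2 ms, RTT = 10 ms (= 2 * Tprop, Tprop = 5 ms)
Cycle time = Ttrans + RTT = 2 + 10 = 12 ms (first packet sent until its ACK returns)
W * Ttrans = 32 * 2 = 64 ms of sending per cycle
W * Ttrans / (Ttrans + RTT) = 64 / 12 = 5.333333
U = min(1, 5.333333) = 1.000000
U% = 100.00%

100.00


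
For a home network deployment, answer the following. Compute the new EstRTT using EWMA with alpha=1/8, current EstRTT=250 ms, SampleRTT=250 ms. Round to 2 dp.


Given: EstRTT = 250 ms, SampleRTT = 250 ms, alpha = 1/8
New EstRTT = (1 - alpha) * EstRTT + alpha * SampleRTT
(7/8) * 250 = 218.75
(1/8) * 250 = 31.25
New EstRTT = 218.75 + 31.25 = 250 ms -> 250.00 ms (2 dp)

250.00


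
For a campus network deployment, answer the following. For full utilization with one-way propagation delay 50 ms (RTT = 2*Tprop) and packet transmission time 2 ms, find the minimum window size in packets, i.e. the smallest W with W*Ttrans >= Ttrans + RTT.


Given: Ttrans = 2 ms, RTT = 100 ms (= 2 * Tprop, Tprop = 50 ms)
Time until first ACK returns = Ttrans + RTT = 2 + 100 = 102 ms
Need W * Ttrans >= Ttrans + RTT  ->  W >= (Ttrans + RTT) / Ttrans
(Ttrans + RTT) / Ttrans = 102 / 2 = 51
W_min = ceil(51) = 51

51


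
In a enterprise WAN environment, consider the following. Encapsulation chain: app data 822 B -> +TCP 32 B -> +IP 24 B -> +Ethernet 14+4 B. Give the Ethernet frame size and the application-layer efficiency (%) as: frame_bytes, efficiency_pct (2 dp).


TCP segment = 822 + 32 = 854 B
IP packet = 854 + 24 = 878 B
Ethernet frame = 878 + 14 + 4 = 896 B
Efficiency = app / frame = 822 / 896 = 0.917411 = 91.7411% -> 91.74% (2 dp)

896, 91.74


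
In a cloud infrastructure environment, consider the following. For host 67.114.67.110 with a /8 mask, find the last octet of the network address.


Given: IP = 67.114.67.110, prefix = /8
Subnet mask = 255.0.0.0
Last octet of IP: 110
Last octet of mask: 0
Network last octet = 110 AND 0 = 0

0


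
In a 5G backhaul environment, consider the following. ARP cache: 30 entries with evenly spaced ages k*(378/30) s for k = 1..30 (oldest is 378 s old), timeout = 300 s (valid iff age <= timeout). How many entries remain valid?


Ages are k * 378/30 s for k = 1..30 (spacing = 12.6000 s).
Entry k is valid iff k * 378/30 <= 300 iff k <= 30 * 300 / 378 = 23.8095
n_valid = floor(23.8095) = 23
(n_stale = 30 - 23 = 7)

23


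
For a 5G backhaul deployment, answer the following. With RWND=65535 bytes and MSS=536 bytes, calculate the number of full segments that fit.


Given: RWND = 65535 bytes, MSS = 536 bytes
Full segments = floor(RWND / MSS)
Full segments = floor(65535 / 536)
Full segments = floor(122.2668) = 122

122


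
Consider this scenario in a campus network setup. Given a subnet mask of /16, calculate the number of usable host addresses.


Given: subnet mask /16
Host bits = 32 - 16 = 16
Total addresses = 2^16 = 65536
Usable hosts = 65536 - 2 (network + broadcast) = 65534

65534


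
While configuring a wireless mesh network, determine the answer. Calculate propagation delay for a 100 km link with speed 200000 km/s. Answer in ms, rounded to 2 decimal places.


Given: distance = 100 km, speed = 200000 km/s
Delay = distance / speed = 100 / 200000 seconds
Delay in ms = 100 * 1000 / 200000
Delay = 0.5000 ms
Rounded to 2 dp = 0.50 ms

0.50


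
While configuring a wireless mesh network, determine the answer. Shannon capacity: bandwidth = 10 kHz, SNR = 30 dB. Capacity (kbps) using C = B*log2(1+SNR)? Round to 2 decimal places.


Given: B = 10 kHz, SNR = 30 dB
SNR linear = 10^(30/10) = 1000
1 + SNR = 1001
log2(1001) = 9.9672262588
C = 10 * 1000 * 9.9672262588 = 99672.2626 bps
C = 99.672263 kbps -> 99.67 kbps (2 dp)

99.67


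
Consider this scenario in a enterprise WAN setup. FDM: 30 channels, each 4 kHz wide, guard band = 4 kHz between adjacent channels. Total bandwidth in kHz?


Given: 30 channels, 4 kHz each, guard = 4 kHz
Channel bandwidth = 30 * 4 = 120 kHz
Guard bands = 29 gaps * 4 kHz = 116 kHz
Total = 120 + 116 = 236 kHz

236


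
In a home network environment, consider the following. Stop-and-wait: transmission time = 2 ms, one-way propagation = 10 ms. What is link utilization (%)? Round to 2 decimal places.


Given: Ttrans = 2 ms, Tprop = 10 ms
RTT = 2 * Tprop = 2 * 10 = 20 ms
U = Ttrans / (Ttrans + RTT)
U = 2 / (2 + 20)
U = 2 / 22 = 0.090909
U% = 9.09%

9.09


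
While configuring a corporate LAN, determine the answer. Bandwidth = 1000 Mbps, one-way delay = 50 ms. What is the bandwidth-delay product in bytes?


Given: bandwidth = 1000 Mbps, delay = 50 ms
BDP in bits = 1000 * 10^6 * 50 / 1000
BDP in bits = 50000000
BDP in bytes = 50000000 / 8 = 6250000

6250000


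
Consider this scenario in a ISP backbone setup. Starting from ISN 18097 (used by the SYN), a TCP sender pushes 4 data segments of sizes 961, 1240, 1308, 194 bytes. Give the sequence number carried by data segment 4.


The SYN occupies sequence number ISN = 18097, so the first data byte is ISN + 1 = 18098.
SEQ of data segment i = (ISN + 1) + sum of payload sizes of segments 1..i-1.
Segment 1: SEQ = 18098, payload = 961 bytes
Segment 2: SEQ = 19059, payload = 1240 bytes
Segment 3: SEQ = 20299, payload = 1308 bytes
Segment 4: SEQ = 21607, payload = 194 bytes
SEQ of segment 4 = 18098 + 961 + 1240 + 1308 = 21607

21607


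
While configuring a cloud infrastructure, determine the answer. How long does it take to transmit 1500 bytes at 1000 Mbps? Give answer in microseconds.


Given: packet = 1500 bytes, bandwidth = 1000 Mbps
Packet in bits = 1500 * 8 = 12000 bits
Bandwidth = 1000 * 10^6 = 1000000000 bps
Time = 12000 / 1000000000 seconds
Time in us = 12000 * 10^6 / 1000000000 = 12

12


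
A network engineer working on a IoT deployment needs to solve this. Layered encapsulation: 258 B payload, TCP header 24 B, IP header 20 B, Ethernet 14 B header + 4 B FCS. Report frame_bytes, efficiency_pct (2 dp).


TCP segment = 258 + 24 = 282 B
IP packet = 282 + 20 = 302 B
Ethernet frame = 302 + 14 + 4 = 320 B
Efficiency = app / frame = 258 / 320 = 0.806250 = 80.6250% -> 80.63% (2 dp)

320, 80.63


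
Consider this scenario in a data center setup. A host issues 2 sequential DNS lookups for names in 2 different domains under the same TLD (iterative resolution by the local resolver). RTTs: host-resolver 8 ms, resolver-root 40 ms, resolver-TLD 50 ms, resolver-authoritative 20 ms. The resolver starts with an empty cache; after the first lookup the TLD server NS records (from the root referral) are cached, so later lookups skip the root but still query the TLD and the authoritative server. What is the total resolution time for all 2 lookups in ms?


Lookup 1 (cold cache): local + root + TLD + auth = 8 + 40 + 50 + 20 = 118 ms
Lookups 2..2 (TLD NS cached -> skip root; new domain -> still ask TLD and auth): local + TLD + auth = 8 + 50 + 20 = 78 ms each
Remaining 1 lookups: 1 * 78 = 78 ms
Total = 118 + 78 = 196 ms

196


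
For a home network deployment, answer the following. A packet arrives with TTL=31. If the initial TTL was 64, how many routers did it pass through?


Given: initial TTL = 64, received TTL = 31
Hops = initial TTL - received TTL
Hops = 64 - 31 = 33

33


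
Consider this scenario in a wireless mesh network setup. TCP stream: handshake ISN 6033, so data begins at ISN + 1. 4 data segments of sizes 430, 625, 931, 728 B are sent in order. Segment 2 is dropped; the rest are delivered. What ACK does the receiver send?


SYN uses sequence number 6033; first data byte = ISN + 1 = 6034.
Segment 1: SEQ = 6034, len = 430 B, covers [6034, 6463]
Segment 2: SEQ = 6464, len = 625 B, covers [6464, 7088] [LOST]
Segment 3: SEQ = 7089, len = 931 B, covers [7089, 8019]
Segment 4: SEQ = 8020, len = 728 B, covers [8020, 8747]
In-order data received: bytes [6034, 6463] (segments 1..1).
Segment 2 missing -> gap begins at byte 6464; later segments buffered out of order.
Cumulative ACK = next expected in-order byte = 6034 + 430 = 6464

6464


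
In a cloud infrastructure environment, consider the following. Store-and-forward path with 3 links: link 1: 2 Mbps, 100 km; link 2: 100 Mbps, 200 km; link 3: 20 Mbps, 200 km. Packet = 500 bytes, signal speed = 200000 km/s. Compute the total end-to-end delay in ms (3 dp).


Packet = 500 bytes = 4000 bits. Store-and-forward: sum (t_trans + t_prop) per link.
Link 1: t_trans = 4000/(2*10^6) s = 2.0000 ms; t_prop = 100/200000 s = 0.5000 ms; subtotal = 2.5000 ms
Link 2: t_trans = 4000/(100*10^6) s = 0.0400 ms; t_prop = 200/200000 s = 1.0000 ms; subtotal = 1.0400 ms
Link 3: t_trans = 4000/(20*10^6) s = 0.2000 ms; t_prop = 200/200000 s = 1.0000 ms; subtotal = 1.2000 ms
End-to-end = 2.5000 + 1.0400 + 1.2000 = 4.7400 ms -> 4.740 ms (3 dp)

4.740


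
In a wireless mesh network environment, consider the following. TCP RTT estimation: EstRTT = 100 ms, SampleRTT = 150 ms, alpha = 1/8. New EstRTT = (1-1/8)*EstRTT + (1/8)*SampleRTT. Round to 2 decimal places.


Given: EstRTT = 100 ms, SampleRTT = 150 ms, alpha = 1/8
New EstRTT = (1 - alpha) * EstRTT + alpha * SampleRTT
(7/8) * 100 = 87.5
(1/8) * 150 = 18.75
New EstRTT = 87.5 + 18.75 = 106.25 ms -> 106.25 ms (2 dp)

106.25


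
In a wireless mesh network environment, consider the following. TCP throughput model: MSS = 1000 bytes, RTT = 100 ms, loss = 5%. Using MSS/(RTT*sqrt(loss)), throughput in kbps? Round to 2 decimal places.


Given: MSS = 1000 bytes, RTT = 100 ms, loss = 5%
RTT in seconds = 100 / 1000 = 0.1
Loss rate = 5% = 0.05
sqrt(loss) = sqrt(0.05) = 0.223606797750
Throughput (bytes/s) = 1000 / (0.1 * 0.223606797750) = 44721.3595
Throughput (kbps) = 44721.3595 * 8 / 1000 = 357.770876 -> 357.77 kbps (2 dp)

357.77


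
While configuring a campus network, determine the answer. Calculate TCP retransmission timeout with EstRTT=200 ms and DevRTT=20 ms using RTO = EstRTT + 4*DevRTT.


Given: EstRTT = 200 ms, DevRTT = 20 ms
Timeout = EstRTT + 4 * DevRTT
4 * DevRTT = 4 * 20 = 80
Timeout = 200 + 80 = 280 ms

280


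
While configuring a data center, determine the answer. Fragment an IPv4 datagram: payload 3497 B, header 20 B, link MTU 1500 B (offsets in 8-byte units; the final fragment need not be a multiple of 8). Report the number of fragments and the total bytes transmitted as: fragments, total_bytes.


Max data per non-final fragment = floor((MTU - header)/8)*8 = floor((1500 - 20)/8)*8 = floor(1480/8)*8 = 1480 B
Final fragment needs no 8-byte alignment: it can carry up to MTU - header = 1480 B
Non-final fragments needed = ceil((payload - 1480) / 1480) = ceil(2017/1480) = ceil(1.3628) = 2
Number of fragments = 2 + 1 = 3
Fragment sizes (data): 2 * 1480 B + 537 B (last, 537 <= 1480 OK)
Total bytes sent = payload + n_frags * header = 3497 + 3*20 = 3497 + 60 = 3557 B

3, 3557


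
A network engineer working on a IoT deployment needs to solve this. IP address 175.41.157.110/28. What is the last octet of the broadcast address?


Given: IP = 175.41.157.110, prefix = /28
Host bits = 32 - 28 = 4
Network last octet = 110 AND mask = 96
Host part size = 2^4 - 1 = 15
Broadcast last octet = 96 OR 15 = 111

111


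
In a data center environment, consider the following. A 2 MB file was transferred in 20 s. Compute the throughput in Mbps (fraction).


Given: file = 2 MB, time = 20 s
File in Mb = 2 * 8 = 16 Mb
Throughput = 16 / 20 Mbps
Throughput = 4/5 Mbps

4/5


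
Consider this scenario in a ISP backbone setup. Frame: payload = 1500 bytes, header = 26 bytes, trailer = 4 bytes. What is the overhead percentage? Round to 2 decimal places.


Given: payload = 1500 B, header = 26 B, trailer = 4 B
Overhead bytes = header + trailer = 26 + 4 = 30
Total frame = payload + overhead = 1500 + 30 = 1530
Overhead % = 30 / 1530 * 100 = 1.9608% -> 1.96% (2 dp)

1.96


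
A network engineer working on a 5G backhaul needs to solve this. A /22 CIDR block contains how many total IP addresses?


Given: CIDR prefix /22
Host bits = 32 - 22 = 10
Total addresses = 2^10 = 1024

1024


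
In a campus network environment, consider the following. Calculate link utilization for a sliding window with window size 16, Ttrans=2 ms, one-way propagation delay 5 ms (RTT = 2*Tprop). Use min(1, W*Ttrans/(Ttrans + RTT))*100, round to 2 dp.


Given: W = 16, Ttrans = 2 ms, RTT = 10 ms (= 2 * Tprop, Tprop = 5 ms)
Cycle time = Ttrans + RTT = 2 + 10 = 12 ms (first packet sent until its ACK returns)
W * Ttrans = 16 * 2 = 32 ms of sending per cycle
W * Ttrans / (Ttrans + RTT) = 32 / 12 = 2.666667
U = min(1, 2.666667) = 1.000000
U% = 100.00%

100.00


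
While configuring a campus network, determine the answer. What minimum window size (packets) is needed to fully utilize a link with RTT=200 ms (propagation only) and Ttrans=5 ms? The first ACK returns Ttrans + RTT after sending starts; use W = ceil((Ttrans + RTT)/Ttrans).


Given: Ttrans = 5 ms, RTT = 200 ms (= 2 * Tprop, Tprop = 100 ms)
Time until first ACK returns = Ttrans + RTT = 5 + 200 = 205 ms
Need W * Ttrans >= Ttrans + RTT  ->  W >= (Ttrans + RTT) / Ttrans
(Ttrans + RTT) / Ttrans = 205 / 5 = 41
W_min = ceil(41) = 41

41


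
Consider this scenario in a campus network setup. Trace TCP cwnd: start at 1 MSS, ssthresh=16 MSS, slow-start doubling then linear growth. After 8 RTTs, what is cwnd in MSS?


RTT 0: cwnd = 1 MSS (initial)
RTT 1: cwnd = 2 MSS (slow start, doubled)
RTT 2: cwnd = 4 MSS (slow start, doubled)
RTT 3: cwnd = 8 MSS (slow start, doubled)
RTT 4: cwnd = 16 MSS (slow start, doubled)
RTT 5: cwnd = 17 MSS (congestion avoidance, +1)
RTT 6: cwnd = 18 MSS (congestion avoidance, +1)
RTT 7: cwnd = 19 MSS (congestion avoidance, +1)
RTT 8: cwnd = 20 MSS (congestion avoidance, +1)

20


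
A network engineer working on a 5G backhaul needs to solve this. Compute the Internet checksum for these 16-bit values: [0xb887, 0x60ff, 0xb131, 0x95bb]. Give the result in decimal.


Given words: [0xb887, 0x60ff, 0xb131, 0x95bb]
Step 1: Sum all words
Raw sum = 47239 + 24831 + 45361 + 38331 = 155762
Step 2: Fold carry: (24690 + 2) = 24692
One's complement = ~24692 & 0xFFFF = 40843

40843


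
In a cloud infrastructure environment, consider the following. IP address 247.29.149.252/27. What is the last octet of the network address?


Given: IP = 247.29.149.252, prefix = /27
Subnet mask = 255.255.255.224
Last octet of IP: 252
Last octet of mask: 224
Network last octet = 252 AND 224 = 224

224


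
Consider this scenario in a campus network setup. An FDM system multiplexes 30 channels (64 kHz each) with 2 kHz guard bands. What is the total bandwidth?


Given: 30 channels, 64 kHz each, guard = 2 kHz
Channel bandwidth = 30 * 64 = 1920 kHz
Guard bands = 29 gaps * 2 kHz = 58 kHz
Total = 1920 + 58 = 1978 kHz

1978


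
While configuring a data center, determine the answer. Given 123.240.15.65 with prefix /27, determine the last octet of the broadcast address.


Given: IP = 123.240.15.65, prefix = /27
Host bits = 32 - 27 = 5
Network last octet = 65 AND mask = 64
Host part size = 2^5 - 1 = 31
Broadcast last octet = 64 OR 31 = 95

95


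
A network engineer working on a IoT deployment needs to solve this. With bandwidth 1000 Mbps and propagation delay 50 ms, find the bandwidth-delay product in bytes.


Given: bandwidth = 1000 Mbps, delay = 50 ms
BDP in bits = 1000 * 10^6 * 50 / 1000
BDP in bits = 50000000
BDP in bytes = 50000000 / 8 = 6250000

6250000
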